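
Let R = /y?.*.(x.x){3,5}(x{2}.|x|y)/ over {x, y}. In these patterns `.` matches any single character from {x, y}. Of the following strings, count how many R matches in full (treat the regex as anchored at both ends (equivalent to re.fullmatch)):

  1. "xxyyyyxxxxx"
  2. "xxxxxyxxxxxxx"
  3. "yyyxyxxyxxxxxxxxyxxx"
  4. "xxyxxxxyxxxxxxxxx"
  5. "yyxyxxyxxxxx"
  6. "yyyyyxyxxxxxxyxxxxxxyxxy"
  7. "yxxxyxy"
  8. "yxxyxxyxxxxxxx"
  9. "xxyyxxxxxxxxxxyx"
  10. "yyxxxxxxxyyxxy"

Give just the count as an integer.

3

1 → no match
2 → match
3 → no match
4 → no match
5 → match
6 → no match
7 → no match
8 → match
9 → no match
10 → no match
Total matched: 3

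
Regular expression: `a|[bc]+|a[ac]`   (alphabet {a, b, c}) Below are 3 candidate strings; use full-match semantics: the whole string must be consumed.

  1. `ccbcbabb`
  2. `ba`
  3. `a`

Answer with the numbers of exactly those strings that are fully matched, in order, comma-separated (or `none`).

1 → no match
2 → no match
3 → match

3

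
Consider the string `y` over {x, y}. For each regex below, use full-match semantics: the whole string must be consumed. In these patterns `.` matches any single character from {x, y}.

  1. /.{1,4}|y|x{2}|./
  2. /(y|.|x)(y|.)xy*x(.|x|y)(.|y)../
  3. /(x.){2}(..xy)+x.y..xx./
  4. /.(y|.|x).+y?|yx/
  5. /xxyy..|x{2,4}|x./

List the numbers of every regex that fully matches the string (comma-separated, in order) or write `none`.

1 → match
2 → no match
3 → no match — must start with `x`
4 → no match
5 → no match

1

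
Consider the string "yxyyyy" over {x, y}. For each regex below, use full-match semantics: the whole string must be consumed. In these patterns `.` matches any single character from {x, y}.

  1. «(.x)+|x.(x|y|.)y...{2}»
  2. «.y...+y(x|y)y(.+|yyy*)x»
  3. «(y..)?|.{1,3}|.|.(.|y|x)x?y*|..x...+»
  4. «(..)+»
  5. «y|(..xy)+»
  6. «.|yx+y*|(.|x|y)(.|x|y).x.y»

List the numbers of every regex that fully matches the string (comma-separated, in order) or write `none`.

3, 4, 6

1 → no match
2 → no match — must end with "x"
3 → match
4 → match
5 → no match
6 → match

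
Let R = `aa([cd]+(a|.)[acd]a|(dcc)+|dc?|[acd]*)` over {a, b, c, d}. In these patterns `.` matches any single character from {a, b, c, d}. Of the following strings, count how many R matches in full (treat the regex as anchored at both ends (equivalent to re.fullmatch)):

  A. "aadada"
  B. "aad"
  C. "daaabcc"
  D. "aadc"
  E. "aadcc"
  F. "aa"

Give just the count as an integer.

A → match
B → match
C → no match — must start with "aa"
D → match
E → match
F → match
Total matched: 5

5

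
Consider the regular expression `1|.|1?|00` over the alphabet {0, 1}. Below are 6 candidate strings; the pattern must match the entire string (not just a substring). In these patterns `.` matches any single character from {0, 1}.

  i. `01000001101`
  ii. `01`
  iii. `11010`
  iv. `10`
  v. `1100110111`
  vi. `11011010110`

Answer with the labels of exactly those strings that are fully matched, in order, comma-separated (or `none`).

i → no match
ii → no match
iii → no match
iv → no match
v → no match
vi → no match

none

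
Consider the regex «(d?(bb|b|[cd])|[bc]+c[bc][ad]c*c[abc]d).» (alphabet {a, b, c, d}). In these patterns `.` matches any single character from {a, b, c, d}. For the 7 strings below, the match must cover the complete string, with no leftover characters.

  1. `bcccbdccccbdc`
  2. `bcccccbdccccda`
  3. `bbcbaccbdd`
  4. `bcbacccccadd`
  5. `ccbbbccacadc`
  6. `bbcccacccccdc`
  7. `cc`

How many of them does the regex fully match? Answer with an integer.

7

1 → match
2 → match
3. `bbcbaccbdd` → match
4. `bcbacccccadd` → match
5. `ccbbbccacadc` → match
6 → match
7. `cc` → match
Total matched: 7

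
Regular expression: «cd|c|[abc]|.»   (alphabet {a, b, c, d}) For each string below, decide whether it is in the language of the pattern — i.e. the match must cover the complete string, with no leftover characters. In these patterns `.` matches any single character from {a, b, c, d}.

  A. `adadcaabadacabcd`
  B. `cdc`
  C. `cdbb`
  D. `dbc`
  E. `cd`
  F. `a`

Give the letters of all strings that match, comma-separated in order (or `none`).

A → no match
B → no match
C → no match
D → no match
E → match
F → match

E, F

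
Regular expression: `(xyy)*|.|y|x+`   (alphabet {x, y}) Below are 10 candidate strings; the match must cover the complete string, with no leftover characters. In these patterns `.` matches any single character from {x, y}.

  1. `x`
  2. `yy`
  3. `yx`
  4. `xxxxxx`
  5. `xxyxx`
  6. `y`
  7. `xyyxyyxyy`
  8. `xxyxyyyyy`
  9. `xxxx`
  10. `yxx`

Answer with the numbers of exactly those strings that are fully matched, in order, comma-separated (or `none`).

1 → match
2 → no match
3 → no match
4 → match
5 → no match
6 → match
7 → match
8 → no match
9 → match
10 → no match

1, 4, 6, 7, 9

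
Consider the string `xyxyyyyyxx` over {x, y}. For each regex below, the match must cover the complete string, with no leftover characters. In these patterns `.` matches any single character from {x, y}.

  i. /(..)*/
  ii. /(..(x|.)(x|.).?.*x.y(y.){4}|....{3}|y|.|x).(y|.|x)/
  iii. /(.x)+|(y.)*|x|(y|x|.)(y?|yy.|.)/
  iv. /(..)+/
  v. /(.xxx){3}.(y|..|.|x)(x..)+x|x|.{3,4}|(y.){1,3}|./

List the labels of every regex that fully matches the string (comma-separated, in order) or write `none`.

i → match
ii → no match
iii → no match
iv → match
v → no match

i, iv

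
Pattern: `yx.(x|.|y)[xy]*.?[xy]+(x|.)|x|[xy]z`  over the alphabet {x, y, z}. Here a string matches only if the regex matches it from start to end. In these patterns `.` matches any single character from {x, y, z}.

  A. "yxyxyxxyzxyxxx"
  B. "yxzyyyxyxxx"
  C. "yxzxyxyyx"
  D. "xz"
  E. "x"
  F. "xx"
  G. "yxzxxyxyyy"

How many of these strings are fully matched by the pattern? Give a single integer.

A → match
B → match
C → match
D → match
E → match
F → no match
G → match
Total matched: 6

6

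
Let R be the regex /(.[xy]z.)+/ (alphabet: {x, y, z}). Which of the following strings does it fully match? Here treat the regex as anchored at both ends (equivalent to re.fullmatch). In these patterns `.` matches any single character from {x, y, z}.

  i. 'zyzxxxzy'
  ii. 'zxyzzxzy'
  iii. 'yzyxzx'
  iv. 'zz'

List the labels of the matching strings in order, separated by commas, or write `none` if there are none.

i

i → match
ii → no match
iii → no match
iv → no match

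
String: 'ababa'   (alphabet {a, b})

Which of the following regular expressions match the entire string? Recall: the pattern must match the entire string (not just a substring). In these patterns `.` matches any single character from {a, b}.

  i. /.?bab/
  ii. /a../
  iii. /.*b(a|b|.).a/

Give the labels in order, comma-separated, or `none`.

iii

i → no match — must end with 'bab'
ii → no match
iii → match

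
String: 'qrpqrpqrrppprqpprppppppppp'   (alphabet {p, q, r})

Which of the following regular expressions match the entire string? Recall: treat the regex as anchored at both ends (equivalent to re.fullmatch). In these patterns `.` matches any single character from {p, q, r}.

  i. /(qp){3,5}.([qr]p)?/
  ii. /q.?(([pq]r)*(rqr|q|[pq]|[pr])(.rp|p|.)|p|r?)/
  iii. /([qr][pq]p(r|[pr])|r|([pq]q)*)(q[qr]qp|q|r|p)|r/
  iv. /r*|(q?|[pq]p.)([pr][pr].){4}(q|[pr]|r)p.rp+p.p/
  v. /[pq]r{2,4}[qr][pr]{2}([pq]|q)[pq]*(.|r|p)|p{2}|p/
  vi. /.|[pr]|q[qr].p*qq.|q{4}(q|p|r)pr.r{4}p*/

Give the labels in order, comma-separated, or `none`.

iv

i → no match — must start with 'qp'
ii → no match
iii → no match
iv → match
v → no match
vi → no match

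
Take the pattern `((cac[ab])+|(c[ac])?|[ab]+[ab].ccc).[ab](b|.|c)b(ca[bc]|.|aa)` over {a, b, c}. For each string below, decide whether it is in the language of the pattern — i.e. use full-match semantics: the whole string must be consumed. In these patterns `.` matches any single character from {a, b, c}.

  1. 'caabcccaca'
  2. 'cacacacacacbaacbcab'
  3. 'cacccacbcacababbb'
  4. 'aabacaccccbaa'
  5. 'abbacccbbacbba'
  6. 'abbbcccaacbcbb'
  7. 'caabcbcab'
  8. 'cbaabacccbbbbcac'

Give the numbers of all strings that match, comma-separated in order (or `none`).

2, 7

1 → no match
2 → match
3 → no match
4 → no match
5 → no match
6 → no match
7 → match
8 → no match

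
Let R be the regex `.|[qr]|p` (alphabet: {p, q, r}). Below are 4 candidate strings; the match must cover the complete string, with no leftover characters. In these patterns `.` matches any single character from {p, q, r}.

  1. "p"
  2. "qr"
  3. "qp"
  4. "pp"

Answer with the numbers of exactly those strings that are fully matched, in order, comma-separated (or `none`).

1

1 → match
2 → no match
3 → no match
4 → no match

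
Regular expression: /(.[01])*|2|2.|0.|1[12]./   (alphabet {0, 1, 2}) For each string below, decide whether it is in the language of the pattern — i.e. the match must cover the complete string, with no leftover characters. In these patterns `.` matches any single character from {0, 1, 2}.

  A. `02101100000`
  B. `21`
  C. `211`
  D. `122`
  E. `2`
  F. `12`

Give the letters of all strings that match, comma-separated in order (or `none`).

A → no match
B → match
C → no match
D → match
E → match
F → no match

B, D, E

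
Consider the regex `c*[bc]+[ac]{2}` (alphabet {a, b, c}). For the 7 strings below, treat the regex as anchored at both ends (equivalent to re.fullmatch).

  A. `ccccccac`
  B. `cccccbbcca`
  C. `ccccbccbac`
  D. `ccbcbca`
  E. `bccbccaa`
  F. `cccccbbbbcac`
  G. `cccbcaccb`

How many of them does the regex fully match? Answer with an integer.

A → match
B → match
C → match
D → match
E → match
F → match
G → no match
Total matched: 6

6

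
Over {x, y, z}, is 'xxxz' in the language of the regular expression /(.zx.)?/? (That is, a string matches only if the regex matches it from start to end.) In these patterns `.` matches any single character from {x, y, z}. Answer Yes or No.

No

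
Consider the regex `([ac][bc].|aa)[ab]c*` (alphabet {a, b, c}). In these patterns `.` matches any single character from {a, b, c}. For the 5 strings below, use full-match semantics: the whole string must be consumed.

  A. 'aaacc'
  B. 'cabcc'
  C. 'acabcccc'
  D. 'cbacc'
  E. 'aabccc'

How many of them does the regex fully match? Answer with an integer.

3

A → match
B → no match
C → match
D → no match
E → match
Total matched: 3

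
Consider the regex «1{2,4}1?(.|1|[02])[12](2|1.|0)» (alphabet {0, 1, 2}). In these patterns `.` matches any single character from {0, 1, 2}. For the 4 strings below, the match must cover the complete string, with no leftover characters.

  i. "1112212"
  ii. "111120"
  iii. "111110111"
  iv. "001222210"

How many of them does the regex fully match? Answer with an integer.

3

i → match
ii → match
iii → match
iv → no match — must start with "1"
Total matched: 3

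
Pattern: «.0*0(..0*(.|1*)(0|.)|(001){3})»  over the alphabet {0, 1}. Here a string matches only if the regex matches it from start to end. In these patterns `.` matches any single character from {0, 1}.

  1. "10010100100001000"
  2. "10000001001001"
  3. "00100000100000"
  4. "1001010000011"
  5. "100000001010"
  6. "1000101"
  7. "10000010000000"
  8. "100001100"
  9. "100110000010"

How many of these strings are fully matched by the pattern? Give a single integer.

1 → no match
2 → match
3 → no match
4 → no match
5 → match
6 → match
7 → match
8 → match
9 → match
Total matched: 6

6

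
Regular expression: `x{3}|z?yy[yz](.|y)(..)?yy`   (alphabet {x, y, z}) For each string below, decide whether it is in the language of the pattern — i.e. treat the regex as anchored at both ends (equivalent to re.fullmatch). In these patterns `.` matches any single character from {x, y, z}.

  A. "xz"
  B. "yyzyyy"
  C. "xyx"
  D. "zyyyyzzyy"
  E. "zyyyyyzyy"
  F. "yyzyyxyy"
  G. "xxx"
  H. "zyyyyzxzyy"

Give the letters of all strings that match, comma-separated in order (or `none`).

A → no match
B → match
C → no match
D → match
E → match
F → match
G → match
H → no match

B, D, E, F, G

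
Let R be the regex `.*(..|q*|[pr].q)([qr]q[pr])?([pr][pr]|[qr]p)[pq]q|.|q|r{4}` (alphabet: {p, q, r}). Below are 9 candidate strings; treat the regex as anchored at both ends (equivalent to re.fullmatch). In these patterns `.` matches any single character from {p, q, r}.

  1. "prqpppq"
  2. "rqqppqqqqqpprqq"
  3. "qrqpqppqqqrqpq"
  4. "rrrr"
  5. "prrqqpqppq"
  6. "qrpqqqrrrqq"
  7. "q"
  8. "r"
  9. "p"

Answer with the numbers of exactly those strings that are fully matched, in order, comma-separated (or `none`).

1. "prqpppq" → match
2 → match
3 → no match
4. "rrrr" → match
5. "prrqqpqppq" → match
6. "qrpqqqrrrqq" → match
7. "q" → match
8. "r" → match
9. "p" → match

1, 2, 4, 5, 6, 7, 8, 9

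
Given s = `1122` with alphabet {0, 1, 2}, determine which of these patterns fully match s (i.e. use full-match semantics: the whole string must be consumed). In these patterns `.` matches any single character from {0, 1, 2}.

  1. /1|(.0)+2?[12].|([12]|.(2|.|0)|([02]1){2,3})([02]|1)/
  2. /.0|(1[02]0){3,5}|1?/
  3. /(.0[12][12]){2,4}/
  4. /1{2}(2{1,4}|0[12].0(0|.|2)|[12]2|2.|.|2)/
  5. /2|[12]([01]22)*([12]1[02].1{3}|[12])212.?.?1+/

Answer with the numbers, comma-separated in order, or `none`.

4

1 → no match
2 → no match
3 → no match
4 → match
5 → no match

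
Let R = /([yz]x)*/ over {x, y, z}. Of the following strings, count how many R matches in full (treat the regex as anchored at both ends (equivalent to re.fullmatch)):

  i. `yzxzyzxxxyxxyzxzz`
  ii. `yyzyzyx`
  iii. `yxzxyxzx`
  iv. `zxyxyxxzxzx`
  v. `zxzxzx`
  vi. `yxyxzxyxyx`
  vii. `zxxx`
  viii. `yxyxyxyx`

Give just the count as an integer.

4

i → no match
ii → no match
iii → match
iv → no match
v → match
vi → match
vii → no match
viii → match
Total matched: 4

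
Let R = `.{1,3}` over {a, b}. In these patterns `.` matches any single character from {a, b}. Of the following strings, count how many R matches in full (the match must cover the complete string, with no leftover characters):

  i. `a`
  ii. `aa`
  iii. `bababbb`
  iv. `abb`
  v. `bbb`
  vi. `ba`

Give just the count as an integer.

5

i → match
ii → match
iii → no match
iv → match
v → match
vi → match
Total matched: 5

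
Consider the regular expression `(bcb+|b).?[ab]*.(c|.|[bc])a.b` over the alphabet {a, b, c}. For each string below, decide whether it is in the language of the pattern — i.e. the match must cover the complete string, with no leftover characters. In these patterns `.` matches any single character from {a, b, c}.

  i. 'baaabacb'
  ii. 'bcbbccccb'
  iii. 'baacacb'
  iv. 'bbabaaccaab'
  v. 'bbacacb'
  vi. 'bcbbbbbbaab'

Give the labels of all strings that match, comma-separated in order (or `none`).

i, iii, iv, v, vi

i → match
ii → no match
iii → match
iv → match
v → match
vi → match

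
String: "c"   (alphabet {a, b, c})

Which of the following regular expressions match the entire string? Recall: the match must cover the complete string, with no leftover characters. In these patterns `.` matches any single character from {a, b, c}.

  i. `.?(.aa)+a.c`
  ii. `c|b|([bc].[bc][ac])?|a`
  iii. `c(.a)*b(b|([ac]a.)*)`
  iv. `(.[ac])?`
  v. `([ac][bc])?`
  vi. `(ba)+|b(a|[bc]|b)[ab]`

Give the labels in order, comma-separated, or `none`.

i → no match
ii → match
iii → no match
iv → no match
v → no match
vi → no match

ii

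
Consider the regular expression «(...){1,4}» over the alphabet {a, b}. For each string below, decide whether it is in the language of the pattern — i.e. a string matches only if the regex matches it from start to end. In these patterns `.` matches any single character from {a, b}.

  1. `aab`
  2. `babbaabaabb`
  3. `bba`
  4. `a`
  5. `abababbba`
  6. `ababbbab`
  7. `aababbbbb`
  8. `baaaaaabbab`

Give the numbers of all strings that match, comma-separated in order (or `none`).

1 → match
2 → no match
3 → match
4 → no match
5 → match
6 → no match
7 → match
8 → no match

1, 3, 5, 7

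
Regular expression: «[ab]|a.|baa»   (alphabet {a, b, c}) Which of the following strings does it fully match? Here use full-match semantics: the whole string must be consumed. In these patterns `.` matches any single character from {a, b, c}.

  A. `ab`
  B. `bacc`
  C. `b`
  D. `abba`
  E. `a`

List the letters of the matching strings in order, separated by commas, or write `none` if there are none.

A, C, E

A → match
B → no match
C → match
D → no match
E → match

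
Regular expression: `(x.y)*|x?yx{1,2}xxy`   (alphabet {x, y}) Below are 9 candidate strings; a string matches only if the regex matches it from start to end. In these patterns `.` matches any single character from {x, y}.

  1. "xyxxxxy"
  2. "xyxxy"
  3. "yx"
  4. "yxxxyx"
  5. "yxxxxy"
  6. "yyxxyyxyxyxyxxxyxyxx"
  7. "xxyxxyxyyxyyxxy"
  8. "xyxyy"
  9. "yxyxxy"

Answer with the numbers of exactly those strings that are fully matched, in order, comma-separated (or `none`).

1 → match
2 → no match
3 → no match
4 → no match
5 → match
6 → no match
7 → match
8 → no match
9 → no match

1, 5, 7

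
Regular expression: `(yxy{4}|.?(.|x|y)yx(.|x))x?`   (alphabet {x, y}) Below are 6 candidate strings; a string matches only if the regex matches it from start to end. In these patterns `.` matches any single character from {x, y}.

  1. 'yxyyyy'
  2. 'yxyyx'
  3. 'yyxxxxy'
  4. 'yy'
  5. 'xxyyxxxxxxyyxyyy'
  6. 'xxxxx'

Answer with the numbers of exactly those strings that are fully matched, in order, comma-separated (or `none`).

1

1 → match
2 → no match
3 → no match
4 → no match
5 → no match
6 → no match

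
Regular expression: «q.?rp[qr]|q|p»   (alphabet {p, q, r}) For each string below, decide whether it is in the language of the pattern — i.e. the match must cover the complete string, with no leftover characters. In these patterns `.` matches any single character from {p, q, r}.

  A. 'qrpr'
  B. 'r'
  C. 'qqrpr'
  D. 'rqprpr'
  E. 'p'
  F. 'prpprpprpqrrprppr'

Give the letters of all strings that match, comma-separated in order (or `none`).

A, C, E

A → match
B → no match
C → match
D → no match
E → match
F → no match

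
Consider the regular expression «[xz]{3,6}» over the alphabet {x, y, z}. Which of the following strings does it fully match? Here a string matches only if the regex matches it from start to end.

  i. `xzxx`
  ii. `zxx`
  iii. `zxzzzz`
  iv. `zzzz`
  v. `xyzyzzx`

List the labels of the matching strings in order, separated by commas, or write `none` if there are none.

i → match
ii → match
iii → match
iv → match
v → no match

i, ii, iii, iv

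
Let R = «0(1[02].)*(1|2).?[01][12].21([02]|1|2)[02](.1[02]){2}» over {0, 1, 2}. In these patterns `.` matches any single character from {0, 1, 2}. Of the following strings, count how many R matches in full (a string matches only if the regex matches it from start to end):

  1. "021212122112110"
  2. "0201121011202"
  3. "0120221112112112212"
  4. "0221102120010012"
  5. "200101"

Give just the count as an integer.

3

1 → match
2 → no match
3 → match
4 → match
5 → no match — must start with "0"
Total matched: 3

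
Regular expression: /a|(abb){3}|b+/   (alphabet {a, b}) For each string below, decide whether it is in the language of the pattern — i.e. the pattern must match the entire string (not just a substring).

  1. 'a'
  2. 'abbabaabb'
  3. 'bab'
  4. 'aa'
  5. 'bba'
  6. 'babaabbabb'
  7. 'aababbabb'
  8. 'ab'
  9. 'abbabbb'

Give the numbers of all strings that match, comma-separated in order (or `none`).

1 → match
2 → no match
3 → no match
4 → no match
5 → no match
6 → no match
7 → no match
8 → no match
9 → no match

1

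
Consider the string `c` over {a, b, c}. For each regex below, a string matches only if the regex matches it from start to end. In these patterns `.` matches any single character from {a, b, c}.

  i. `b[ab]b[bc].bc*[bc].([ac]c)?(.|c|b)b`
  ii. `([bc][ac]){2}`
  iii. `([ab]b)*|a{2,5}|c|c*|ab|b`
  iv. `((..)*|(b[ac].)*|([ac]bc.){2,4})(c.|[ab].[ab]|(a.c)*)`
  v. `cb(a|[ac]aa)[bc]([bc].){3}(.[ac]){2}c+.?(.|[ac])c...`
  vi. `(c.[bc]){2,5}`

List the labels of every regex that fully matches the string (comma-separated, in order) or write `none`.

i → no match — must start with `b`
ii → no match
iii → match
iv → no match
v → no match — must start with `cb`
vi → no match

iii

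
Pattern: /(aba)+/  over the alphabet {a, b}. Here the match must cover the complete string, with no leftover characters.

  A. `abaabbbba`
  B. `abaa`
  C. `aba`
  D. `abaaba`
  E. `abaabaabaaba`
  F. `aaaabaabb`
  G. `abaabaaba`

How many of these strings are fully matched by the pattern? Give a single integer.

A → no match — must end with `aba`
B → no match — must end with `aba`
C → match
D → match
E → match
F → no match — must start with `aba`
G → match
Total matched: 4

4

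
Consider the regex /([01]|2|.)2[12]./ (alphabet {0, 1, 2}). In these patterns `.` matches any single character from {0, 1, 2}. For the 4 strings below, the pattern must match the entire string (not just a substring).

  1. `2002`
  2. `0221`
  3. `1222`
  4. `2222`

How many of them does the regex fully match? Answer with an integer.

1 → no match
2 → match
3 → match
4 → match
Total matched: 3

3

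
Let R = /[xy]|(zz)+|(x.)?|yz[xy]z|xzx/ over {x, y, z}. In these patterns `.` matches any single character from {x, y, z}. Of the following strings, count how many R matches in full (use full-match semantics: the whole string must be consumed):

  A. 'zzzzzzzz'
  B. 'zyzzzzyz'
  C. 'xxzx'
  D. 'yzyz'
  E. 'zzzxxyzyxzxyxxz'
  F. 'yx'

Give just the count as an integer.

A → match
B → no match
C → no match
D → match
E → no match
F → no match
Total matched: 2

2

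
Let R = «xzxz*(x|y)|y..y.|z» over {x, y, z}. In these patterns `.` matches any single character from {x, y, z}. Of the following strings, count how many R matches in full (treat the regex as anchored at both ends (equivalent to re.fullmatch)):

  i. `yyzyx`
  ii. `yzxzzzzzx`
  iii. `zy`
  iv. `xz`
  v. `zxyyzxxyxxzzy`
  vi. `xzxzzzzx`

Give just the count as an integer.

i → match
ii → no match
iii → no match
iv → no match
v → no match
vi → match
Total matched: 2

2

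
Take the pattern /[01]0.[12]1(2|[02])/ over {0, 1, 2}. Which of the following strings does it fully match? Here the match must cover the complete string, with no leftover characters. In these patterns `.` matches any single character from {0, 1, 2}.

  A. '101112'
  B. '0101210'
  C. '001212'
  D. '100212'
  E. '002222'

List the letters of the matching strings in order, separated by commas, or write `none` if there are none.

A, C, D

A. '101112' → match
B. '0101210' → no match
C. '001212' → match
D. '100212' → match
E. '002222' → no match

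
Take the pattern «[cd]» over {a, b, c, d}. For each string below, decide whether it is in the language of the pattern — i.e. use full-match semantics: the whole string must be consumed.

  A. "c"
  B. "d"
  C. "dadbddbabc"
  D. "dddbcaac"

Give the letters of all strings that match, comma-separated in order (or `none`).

A → match
B → match
C → no match
D → no match

A, B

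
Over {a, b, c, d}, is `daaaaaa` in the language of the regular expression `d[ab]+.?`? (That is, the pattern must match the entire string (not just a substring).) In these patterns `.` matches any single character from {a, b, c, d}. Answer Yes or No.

Yes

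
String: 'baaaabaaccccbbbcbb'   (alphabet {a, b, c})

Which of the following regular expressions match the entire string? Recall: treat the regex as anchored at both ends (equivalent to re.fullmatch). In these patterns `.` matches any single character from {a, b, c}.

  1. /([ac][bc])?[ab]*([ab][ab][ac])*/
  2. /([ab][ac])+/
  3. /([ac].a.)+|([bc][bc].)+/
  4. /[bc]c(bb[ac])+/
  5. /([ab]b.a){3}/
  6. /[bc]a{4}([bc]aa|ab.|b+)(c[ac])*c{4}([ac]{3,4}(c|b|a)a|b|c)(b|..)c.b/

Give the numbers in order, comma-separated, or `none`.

6

1 → no match
2 → no match
3 → no match
4 → no match
5 → no match — must end with 'a'
6 → match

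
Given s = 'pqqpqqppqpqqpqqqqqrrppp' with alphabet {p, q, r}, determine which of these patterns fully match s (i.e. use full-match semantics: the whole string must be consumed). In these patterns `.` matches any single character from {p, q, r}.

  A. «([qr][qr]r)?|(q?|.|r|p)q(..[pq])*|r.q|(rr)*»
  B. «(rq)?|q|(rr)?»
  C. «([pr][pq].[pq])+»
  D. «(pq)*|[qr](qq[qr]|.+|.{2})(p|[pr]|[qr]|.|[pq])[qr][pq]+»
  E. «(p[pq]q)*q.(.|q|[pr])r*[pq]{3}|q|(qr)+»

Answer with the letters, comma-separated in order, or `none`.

A → no match
B → no match
C → no match
D → no match
E → match

E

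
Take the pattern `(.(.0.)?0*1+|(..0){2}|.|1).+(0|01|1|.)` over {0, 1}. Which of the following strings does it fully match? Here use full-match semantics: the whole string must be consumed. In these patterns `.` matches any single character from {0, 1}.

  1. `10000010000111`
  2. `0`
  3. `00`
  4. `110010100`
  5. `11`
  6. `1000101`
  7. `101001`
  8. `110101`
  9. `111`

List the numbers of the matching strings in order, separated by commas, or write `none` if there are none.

1 → match
2. `0` → no match
3. `00` → no match
4. `110010100` → match
5. `11` → no match
6. `1000101` → match
7. `101001` → match
8. `110101` → match
9. `111` → match

1, 4, 6, 7, 8, 9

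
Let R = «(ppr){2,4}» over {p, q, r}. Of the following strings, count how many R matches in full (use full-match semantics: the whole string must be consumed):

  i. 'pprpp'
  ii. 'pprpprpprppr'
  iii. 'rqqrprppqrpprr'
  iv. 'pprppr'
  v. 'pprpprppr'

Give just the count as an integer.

i. 'pprpp' → no match — must end with 'ppr'
ii. 'pprpprpprppr' → match
iii → no match — must start with 'ppr'
iv. 'pprppr' → match
v. 'pprpprppr' → match
Total matched: 3

3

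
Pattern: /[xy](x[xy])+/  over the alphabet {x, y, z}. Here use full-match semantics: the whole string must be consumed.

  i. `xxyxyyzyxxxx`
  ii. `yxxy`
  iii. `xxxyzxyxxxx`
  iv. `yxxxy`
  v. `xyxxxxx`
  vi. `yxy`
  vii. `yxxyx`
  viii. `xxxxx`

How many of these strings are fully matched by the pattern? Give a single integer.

i → no match
ii → no match
iii → no match
iv → match
v → no match
vi → match
vii → no match
viii → match
Total matched: 3

3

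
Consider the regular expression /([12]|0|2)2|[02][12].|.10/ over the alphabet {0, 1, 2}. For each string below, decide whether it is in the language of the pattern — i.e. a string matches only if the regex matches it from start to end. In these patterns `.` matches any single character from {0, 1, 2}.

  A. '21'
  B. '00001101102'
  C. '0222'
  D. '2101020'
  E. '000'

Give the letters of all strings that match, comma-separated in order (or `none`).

none

A. '21' → no match
B. '00001101102' → no match
C. '0222' → no match
D. '2101020' → no match
E. '000' → no match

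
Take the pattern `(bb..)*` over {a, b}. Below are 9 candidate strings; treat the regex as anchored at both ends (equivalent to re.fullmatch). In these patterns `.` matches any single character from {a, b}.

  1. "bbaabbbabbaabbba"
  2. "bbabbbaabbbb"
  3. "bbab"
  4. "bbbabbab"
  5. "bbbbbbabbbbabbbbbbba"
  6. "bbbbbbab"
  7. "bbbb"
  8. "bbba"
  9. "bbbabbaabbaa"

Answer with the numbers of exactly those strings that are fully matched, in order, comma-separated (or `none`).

1, 2, 3, 4, 5, 6, 7, 8, 9

1 → match
2 → match
3 → match
4 → match
5 → match
6 → match
7 → match
8 → match
9 → match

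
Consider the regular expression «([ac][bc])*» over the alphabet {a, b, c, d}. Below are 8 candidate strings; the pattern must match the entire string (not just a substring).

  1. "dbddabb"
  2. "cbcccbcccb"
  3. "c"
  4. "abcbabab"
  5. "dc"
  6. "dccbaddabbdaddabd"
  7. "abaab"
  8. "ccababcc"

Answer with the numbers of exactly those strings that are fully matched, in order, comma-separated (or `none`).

1 → no match
2 → match
3 → no match
4 → match
5 → no match
6 → no match
7 → no match
8 → match

2, 4, 8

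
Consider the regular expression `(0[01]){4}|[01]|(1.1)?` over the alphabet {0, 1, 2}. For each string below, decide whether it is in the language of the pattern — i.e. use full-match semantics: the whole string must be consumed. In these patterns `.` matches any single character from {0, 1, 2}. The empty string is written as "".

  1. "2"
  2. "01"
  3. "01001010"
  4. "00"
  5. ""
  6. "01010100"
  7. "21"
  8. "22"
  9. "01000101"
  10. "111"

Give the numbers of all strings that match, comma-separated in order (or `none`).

1 → no match
2 → no match
3 → no match
4 → no match
5 → match
6 → match
7 → no match
8 → no match
9 → match
10 → match

5, 6, 9, 10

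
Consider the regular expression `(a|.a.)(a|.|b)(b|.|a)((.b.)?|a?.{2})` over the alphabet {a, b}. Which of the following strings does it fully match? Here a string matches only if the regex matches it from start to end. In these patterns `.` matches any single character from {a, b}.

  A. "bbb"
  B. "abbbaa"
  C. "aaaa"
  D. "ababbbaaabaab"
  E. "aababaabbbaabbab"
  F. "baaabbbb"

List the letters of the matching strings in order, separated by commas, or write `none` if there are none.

A → no match
B → no match
C → no match
D → no match
E → no match
F → match

F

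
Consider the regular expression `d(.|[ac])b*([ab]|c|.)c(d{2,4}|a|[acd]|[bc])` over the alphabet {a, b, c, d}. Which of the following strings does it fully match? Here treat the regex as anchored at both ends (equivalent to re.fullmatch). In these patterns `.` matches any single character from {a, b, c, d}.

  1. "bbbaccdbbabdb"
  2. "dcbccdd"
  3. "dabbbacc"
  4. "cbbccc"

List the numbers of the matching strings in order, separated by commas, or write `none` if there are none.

2, 3

1 → no match — must start with "d"
2 → match
3 → match
4 → no match — must start with "d"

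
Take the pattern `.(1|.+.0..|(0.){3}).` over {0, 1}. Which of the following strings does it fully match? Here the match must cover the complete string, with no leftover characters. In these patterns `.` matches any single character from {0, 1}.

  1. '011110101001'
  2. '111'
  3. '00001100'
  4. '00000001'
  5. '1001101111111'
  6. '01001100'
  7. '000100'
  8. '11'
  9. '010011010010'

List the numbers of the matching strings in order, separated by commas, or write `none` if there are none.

1 → no match
2 → match
3 → no match
4 → match
5 → no match
6 → no match
7 → no match
8 → no match
9 → match

2, 4, 9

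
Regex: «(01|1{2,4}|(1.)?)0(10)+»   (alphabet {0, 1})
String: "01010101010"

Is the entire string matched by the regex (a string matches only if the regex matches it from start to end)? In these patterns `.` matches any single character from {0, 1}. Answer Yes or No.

Yes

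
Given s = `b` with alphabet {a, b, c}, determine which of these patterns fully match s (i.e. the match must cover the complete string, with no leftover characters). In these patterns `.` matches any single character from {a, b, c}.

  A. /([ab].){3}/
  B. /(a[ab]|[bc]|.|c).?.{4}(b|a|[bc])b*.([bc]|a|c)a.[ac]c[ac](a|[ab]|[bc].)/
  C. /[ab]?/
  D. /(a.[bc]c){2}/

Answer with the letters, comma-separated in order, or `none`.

A → no match
B → no match
C → match
D → no match — must start with `a`

C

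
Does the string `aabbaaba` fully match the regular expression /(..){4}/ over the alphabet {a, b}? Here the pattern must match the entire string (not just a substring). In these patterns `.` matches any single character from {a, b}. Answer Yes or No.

Yes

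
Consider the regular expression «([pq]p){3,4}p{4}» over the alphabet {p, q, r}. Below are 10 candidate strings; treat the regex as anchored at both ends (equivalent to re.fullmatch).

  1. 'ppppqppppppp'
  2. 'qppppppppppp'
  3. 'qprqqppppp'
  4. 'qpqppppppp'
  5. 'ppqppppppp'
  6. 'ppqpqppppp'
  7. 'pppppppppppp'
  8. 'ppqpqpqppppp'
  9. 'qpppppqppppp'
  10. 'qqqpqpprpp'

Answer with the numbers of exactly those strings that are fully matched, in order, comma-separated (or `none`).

1, 2, 4, 5, 6, 7, 8, 9

1. 'ppppqppppppp' → match
2. 'qppppppppppp' → match
3. 'qprqqppppp' → no match
4. 'qpqppppppp' → match
5. 'ppqppppppp' → match
6. 'ppqpqppppp' → match
7. 'pppppppppppp' → match
8. 'ppqpqpqppppp' → match
9. 'qpppppqppppp' → match
10. 'qqqpqpprpp' → no match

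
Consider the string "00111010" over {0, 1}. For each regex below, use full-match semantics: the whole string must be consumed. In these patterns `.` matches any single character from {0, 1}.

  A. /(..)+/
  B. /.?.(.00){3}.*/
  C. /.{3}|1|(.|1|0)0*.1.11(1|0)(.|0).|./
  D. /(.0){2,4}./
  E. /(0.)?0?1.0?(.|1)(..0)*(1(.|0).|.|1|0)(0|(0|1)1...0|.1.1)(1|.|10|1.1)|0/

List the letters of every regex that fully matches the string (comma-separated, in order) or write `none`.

A → match
B → no match
C → no match
D → no match
E → no match

A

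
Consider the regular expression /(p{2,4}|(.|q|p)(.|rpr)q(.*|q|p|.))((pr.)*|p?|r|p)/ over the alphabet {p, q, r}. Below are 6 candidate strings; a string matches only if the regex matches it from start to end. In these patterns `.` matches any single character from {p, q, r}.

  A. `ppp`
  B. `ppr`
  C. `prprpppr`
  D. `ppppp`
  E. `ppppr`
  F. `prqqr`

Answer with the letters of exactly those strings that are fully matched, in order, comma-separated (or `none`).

A → match
B → match
C → no match
D → match
E → match
F → match

A, B, D, E, F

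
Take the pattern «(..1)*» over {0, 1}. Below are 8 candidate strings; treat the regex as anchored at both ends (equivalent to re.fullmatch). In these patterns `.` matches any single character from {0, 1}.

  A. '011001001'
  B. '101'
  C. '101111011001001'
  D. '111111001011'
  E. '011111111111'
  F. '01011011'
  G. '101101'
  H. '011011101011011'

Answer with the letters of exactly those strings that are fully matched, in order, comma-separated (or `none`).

A → match
B → match
C → match
D → match
E → match
F → no match
G → match
H → match

A, B, C, D, E, G, H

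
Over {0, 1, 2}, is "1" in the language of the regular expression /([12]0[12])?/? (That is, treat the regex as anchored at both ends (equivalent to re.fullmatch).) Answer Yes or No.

No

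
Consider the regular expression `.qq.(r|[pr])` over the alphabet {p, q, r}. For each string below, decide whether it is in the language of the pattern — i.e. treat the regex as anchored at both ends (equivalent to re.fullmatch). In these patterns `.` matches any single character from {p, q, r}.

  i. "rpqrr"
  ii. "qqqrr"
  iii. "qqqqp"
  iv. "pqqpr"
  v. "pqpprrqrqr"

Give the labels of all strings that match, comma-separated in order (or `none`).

i → no match
ii → match
iii → match
iv → match
v → no match

ii, iii, iv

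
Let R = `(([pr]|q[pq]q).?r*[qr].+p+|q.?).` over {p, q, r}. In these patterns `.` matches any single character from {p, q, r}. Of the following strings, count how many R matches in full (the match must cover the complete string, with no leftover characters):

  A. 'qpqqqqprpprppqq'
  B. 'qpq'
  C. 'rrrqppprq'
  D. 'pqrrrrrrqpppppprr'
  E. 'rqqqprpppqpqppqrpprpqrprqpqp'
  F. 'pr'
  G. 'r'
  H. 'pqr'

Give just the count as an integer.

1

A → no match
B → match
C → no match
D → no match
E → no match
F → no match
G → no match
H → no match
Total matched: 1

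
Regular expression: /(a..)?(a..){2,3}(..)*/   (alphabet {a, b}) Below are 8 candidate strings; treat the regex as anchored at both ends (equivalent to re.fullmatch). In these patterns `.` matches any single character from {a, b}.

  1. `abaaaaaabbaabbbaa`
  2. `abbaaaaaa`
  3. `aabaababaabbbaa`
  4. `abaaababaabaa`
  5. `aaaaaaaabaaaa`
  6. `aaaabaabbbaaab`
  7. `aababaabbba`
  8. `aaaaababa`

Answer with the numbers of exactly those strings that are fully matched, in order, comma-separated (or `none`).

1, 2, 3, 4, 5, 6, 7, 8

1 → match
2 → match
3 → match
4 → match
5 → match
6 → match
7 → match
8 → match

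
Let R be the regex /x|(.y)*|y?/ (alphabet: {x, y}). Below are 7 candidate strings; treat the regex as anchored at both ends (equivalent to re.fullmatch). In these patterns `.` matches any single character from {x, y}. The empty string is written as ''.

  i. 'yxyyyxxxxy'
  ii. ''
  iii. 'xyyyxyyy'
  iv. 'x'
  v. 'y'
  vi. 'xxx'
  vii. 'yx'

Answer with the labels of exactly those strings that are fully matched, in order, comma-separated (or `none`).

ii, iii, iv, v

i. 'yxyyyxxxxy' → no match
ii. '' → match
iii. 'xyyyxyyy' → match
iv. 'x' → match
v. 'y' → match
vi. 'xxx' → no match
vii. 'yx' → no match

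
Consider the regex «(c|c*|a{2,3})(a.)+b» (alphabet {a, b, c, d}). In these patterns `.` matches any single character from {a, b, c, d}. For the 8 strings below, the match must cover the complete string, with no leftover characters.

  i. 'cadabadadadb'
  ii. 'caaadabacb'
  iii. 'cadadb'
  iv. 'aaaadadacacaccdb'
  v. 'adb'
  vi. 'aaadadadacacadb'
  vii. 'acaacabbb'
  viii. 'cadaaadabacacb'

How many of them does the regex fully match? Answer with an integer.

i → match
ii → match
iii → match
iv → no match
v → match
vi → match
vii → no match
viii → match
Total matched: 6

6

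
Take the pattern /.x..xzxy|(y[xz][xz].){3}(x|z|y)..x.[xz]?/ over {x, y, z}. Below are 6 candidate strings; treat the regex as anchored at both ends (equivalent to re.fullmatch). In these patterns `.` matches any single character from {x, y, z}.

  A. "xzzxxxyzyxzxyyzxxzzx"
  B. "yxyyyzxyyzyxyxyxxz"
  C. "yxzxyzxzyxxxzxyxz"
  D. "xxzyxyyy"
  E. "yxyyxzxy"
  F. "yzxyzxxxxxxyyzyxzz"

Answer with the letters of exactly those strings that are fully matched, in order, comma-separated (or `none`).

C, E

A → no match
B → no match
C → match
D → no match
E → match
F → no match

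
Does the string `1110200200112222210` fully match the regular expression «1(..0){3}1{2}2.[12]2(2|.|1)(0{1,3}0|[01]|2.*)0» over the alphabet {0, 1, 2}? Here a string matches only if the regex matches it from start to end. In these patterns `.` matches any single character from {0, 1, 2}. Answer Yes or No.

Yes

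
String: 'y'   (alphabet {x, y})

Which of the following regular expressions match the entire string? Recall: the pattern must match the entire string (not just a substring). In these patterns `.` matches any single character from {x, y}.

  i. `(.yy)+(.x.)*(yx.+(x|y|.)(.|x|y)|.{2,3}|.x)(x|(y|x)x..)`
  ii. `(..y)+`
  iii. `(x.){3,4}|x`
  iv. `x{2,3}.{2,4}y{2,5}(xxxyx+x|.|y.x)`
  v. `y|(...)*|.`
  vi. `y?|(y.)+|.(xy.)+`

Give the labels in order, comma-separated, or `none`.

v, vi

i → no match
ii → no match
iii → no match — must start with 'x'
iv → no match — must start with 'x'
v → match
vi → match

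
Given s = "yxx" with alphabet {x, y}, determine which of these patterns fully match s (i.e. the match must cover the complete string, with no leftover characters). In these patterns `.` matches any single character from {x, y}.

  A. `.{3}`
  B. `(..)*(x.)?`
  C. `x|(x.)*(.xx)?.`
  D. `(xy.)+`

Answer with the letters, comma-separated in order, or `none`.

A

A → match
B → no match
C → no match
D → no match — must start with "xy"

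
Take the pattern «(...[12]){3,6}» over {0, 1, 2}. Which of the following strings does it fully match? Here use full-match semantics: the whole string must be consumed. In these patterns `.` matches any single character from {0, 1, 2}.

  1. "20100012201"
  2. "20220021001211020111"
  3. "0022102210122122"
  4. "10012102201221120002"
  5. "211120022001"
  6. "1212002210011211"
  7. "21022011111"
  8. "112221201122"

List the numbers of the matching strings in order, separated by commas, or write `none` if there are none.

1 → no match
2 → match
3 → match
4 → match
5 → match
6 → match
7 → no match
8 → no match

2, 3, 4, 5, 6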